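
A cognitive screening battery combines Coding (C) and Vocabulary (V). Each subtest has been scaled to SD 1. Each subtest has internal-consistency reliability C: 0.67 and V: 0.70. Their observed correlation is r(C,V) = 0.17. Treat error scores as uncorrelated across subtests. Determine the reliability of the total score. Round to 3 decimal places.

Var(C+V) = 2 + 2·[0.17] = 2 + 0.34 = 2.34.
With uncorrelated errors the cross-covariances are all true-score covariance, so they carry over unchanged; only the diagonal terms shrink to ρᵢσᵢ².
True-score variance = [0.67 + 0.70] + 0.34 = 1.37 + 0.34 = 1.71.
Reliability = 1.71 / 2.34 = 0.731.

0.731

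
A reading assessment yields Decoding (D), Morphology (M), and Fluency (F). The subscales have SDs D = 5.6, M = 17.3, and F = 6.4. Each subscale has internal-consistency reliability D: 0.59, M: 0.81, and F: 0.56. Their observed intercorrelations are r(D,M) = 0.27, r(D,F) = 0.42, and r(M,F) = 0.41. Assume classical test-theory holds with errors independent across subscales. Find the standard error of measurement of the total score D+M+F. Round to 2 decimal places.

9.37

Var(total) = 371.61 + 173.211 = 544.821.
True-score variance = 283.865 + 173.211 = 457.076, so reliability = 0.8389.
Error variance = 544.821 − 457.076 = 87.7451; SEM = √87.7451 = 9.37.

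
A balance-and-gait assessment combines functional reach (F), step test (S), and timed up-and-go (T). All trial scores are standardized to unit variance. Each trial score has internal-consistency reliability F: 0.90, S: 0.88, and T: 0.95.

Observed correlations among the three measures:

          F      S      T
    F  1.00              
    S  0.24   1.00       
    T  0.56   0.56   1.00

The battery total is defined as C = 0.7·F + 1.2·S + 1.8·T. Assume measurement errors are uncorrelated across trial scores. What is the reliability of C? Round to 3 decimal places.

Var(C) = 0.7² + 1.2² + 1.8² + 2·[0.84·0.24 + 1.26·0.56 + 2.16·0.56] = 5.17 + 4.2336 = 9.4036.
Because errors are independent across components, Cov(Tᵢ,Tⱼ) = Cov(Xᵢ,Xⱼ); the off-diagonal part of the true-score variance is the same as above.
True-score variance = [0.7²·0.90 + 1.2²·0.88 + 1.8²·0.95] + 4.2336 = 4.7862 + 4.2336 = 9.0198.
Reliability = 9.0198 / 9.4036 = 0.959.

0.959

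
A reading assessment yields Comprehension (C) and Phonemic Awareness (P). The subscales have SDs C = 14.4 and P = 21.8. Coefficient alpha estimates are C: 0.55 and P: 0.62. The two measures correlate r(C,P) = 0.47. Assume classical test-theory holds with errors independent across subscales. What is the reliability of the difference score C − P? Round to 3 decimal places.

0.293

Var(C−P) = 14.4² + 21.8² − 2·14.4·21.8·0.47 = 682.6 − 295.085 = 387.515.
Under uncorrelated errors the observed covariances equal the true-score covariances, so only the own-variance terms attenuate.
True-score variance = [14.4²·0.55 + 21.8²·0.62] − 295.085 = 408.697 − 295.085 = 113.612.
Reliability = 113.612 / 387.515 = 0.293.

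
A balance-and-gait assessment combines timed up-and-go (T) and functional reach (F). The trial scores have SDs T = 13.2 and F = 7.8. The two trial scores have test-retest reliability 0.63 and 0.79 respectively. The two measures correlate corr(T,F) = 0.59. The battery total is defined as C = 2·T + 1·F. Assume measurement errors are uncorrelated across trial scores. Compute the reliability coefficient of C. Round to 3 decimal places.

0.730

Var(C) = 2²·13.2² + 7.8² + 2·[2·13.2·7.8·0.59] = 757.8 + 242.986 = 1000.79.
With uncorrelated errors the cross-covariances are all true-score covariance, so they carry over unchanged; only the diagonal terms shrink to ρᵢσᵢ².
True-score variance = [2²·13.2²·0.63 + 7.8²·0.79] + 242.986 = 487.148 + 242.986 = 730.134.
Reliability = 730.134 / 1000.79 = 0.730.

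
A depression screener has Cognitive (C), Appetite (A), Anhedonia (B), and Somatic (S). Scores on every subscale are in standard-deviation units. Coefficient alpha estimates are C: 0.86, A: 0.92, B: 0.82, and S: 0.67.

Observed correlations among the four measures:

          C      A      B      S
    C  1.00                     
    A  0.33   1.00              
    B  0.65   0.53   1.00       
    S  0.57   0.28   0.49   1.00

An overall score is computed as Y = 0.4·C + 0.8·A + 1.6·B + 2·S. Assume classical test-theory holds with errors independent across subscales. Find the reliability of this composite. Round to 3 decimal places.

Var(Y) = 0.4² + 0.8² + 1.6² + 2² + 2·[0.32·0.33 + 0.64·0.65 + 0.8·0.57 + 1.28·0.53 + 1.6·0.28 + 3.2·0.49] = 7.36 + 7.344 = 14.704.
Because errors are independent across components, Cov(Tᵢ,Tⱼ) = Cov(Xᵢ,Xⱼ); the off-diagonal part of the true-score variance is the same as above.
True-score variance = [0.4²·0.86 + 0.8²·0.92 + 1.6²·0.82 + 2²·0.67] + 7.344 = 5.5056 + 7.344 = 12.8496.
Reliability = 12.8496 / 14.704 = 0.874.

0.874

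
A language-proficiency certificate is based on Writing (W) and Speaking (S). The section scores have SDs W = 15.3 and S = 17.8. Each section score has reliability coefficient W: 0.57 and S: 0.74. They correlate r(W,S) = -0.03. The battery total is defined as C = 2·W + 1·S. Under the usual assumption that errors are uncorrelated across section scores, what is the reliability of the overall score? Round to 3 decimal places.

Var(C) = 2²·15.3² + 17.8² + 2·[2·15.3·17.8·(-0.03)] = 1253.2 − 32.6808 = 1220.52.
Under uncorrelated errors the observed covariances equal the true-score covariances, so only the own-variance terms attenuate.
True-score variance = [2²·15.3²·0.57 + 17.8²·0.74] − 32.6808 = 768.187 − 32.6808 = 735.506.
Reliability = 735.506 / 1220.52 = 0.603.

0.603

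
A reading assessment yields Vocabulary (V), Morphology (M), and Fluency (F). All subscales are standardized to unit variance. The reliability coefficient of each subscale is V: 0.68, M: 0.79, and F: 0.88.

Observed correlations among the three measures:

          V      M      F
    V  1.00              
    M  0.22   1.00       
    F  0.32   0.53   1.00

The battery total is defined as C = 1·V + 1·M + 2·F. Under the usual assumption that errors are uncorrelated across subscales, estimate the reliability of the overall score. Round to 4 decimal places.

Var(C) = 1 + 1 + 2² + 2·[0.22 + 2·0.32 + 2·0.53] = 6 + 3.84 = 9.84.
Because errors are independent across components, Cov(Tᵢ,Tⱼ) = Cov(Xᵢ,Xⱼ); the off-diagonal part of the true-score variance is the same as above.
True-score variance = [0.68 + 0.79 + 2²·0.88] + 3.84 = 4.99 + 3.84 = 8.83.
Reliability = 8.83 / 9.84 = 0.8974.

0.8974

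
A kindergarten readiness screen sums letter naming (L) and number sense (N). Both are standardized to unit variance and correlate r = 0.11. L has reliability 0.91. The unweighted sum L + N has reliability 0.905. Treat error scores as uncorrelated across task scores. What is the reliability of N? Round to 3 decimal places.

Var(L+N) = 2 + 2·0.11 = 2.220.
True-score variance = ρ_L + ρ_N + 2·0.11, so 0.905 = (0.91 + ρ_N + 0.22) / 2.220.
ρ_N = 0.905·2.220 − 0.91 − 0.22 = 0.879.

0.879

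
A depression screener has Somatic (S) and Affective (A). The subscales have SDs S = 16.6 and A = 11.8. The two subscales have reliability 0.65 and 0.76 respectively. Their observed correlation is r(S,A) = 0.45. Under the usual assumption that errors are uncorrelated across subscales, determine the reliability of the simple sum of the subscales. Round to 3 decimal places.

0.780

Var(S+A) = 16.6² + 11.8² + 2·[16.6·11.8·0.45] = 414.8 + 176.292 = 591.092.
With uncorrelated errors the cross-covariances are all true-score covariance, so they carry over unchanged; only the diagonal terms shrink to ρᵢσᵢ².
True-score variance = [16.6²·0.65 + 11.8²·0.76] + 176.292 = 284.936 + 176.292 = 461.228.
Reliability = 461.228 / 591.092 = 0.780.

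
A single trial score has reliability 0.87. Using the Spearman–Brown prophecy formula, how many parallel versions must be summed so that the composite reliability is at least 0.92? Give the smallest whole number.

k ≥ ρ*(1−ρ₁)/(ρ₁(1−ρ*)) = 0.92·0.13 / (0.87·0.08) = 1.718.
Smallest integer k = 2.

2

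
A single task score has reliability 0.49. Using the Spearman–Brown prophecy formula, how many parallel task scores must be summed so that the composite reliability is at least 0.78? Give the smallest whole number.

k ≥ ρ*(1−ρ₁)/(ρ₁(1−ρ*)) = 0.78·0.51 / (0.49·0.22) = 3.690.
Smallest integer k = 4.

4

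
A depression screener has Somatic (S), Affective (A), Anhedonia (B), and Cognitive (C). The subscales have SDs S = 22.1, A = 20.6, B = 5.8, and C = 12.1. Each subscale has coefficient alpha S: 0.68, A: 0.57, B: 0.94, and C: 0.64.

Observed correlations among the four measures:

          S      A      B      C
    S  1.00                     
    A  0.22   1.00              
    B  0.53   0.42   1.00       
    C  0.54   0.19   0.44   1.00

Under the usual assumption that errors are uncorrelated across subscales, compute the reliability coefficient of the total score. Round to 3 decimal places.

Var(S+A+B+C) = 22.1² + 20.6² + 5.8² + 12.1² + 2·[22.1·20.6·0.22 + 22.1·5.8·0.53 + 22.1·12.1·0.54 + 20.6·5.8·0.42 + 20.6·12.1·0.19 + 5.8·12.1·0.44] = 1092.82 + 881.828 = 1974.65.
Because errors are independent across components, Cov(Tᵢ,Tⱼ) = Cov(Xᵢ,Xⱼ); the off-diagonal part of the true-score variance is the same as above.
True-score variance = [22.1²·0.68 + 20.6²·0.57 + 5.8²·0.94 + 12.1²·0.64] + 881.828 = 699.328 + 881.828 = 1581.16.
Reliability = 1581.16 / 1974.65 = 0.801.

0.801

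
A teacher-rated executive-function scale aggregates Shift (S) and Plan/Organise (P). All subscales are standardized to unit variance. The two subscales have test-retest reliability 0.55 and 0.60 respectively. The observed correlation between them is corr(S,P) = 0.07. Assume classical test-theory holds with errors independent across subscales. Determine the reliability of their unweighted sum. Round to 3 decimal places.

0.603

Var(S+P) = 2 + 2·[0.07] = 2 + 0.14 = 2.14.
With uncorrelated errors the cross-covariances are all true-score covariance, so they carry over unchanged; only the diagonal terms shrink to ρᵢσᵢ².
True-score variance = [0.55 + 0.60] + 0.14 = 1.15 + 0.14 = 1.29.
Reliability = 1.29 / 2.14 = 0.603.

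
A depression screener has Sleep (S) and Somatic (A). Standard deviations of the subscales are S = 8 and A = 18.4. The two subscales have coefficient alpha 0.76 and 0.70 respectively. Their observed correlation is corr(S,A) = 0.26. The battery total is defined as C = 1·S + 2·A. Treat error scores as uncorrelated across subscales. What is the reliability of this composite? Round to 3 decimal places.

0.732

Var(C) = 8² + 2²·18.4² + 2·[2·8·18.4·0.26] = 1418.24 + 153.088 = 1571.33.
With uncorrelated errors the cross-covariances are all true-score covariance, so they carry over unchanged; only the diagonal terms shrink to ρᵢσᵢ².
True-score variance = [8²·0.76 + 2²·18.4²·0.70] + 153.088 = 996.608 + 153.088 = 1149.7.
Reliability = 1149.7 / 1571.33 = 0.732.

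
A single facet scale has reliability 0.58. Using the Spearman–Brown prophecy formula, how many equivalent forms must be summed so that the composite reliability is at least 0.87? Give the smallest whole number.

k ≥ ρ*(1−ρ₁)/(ρ₁(1−ρ*)) = 0.87·0.42 / (0.58·0.13) = 4.846.
Smallest integer k = 5.

5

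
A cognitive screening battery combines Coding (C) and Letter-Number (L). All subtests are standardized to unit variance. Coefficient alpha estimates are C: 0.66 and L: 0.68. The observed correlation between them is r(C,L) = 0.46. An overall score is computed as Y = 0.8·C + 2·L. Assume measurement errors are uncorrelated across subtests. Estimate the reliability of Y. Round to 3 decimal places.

0.755

Var(Y) = 0.8² + 2² + 2·[1.6·0.46] = 4.64 + 1.472 = 6.112.
Under uncorrelated errors the observed covariances equal the true-score covariances, so only the own-variance terms attenuate.
True-score variance = [0.8²·0.66 + 2²·0.68] + 1.472 = 3.1424 + 1.472 = 4.6144.
Reliability = 4.6144 / 6.112 = 0.755.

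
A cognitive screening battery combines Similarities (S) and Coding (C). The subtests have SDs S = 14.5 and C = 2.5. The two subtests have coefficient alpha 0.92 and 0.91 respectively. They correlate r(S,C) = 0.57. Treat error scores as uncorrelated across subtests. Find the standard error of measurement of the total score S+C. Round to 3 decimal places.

Var(total) = 216.5 + 41.325 = 257.825.
True-score variance = 199.118 + 41.325 = 240.442, so reliability = 0.9326.
Error variance = 257.825 − 240.442 = 17.3825; SEM = √17.3825 = 4.169.

4.169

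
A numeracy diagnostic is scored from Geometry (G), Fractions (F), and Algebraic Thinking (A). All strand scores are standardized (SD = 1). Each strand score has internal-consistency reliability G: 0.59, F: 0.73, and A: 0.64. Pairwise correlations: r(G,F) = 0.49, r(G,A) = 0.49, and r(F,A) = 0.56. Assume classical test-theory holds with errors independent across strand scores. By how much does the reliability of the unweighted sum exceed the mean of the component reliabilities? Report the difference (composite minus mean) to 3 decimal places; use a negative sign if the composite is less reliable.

0.176

Var(sum) = 3 + 3.08 = 6.08; true-score variance = 1.96 + 3.08 = 5.04; composite reliability = 0.8289.
Mean component reliability = 0.6533.
Difference = 0.8289 − 0.6533 = 0.176.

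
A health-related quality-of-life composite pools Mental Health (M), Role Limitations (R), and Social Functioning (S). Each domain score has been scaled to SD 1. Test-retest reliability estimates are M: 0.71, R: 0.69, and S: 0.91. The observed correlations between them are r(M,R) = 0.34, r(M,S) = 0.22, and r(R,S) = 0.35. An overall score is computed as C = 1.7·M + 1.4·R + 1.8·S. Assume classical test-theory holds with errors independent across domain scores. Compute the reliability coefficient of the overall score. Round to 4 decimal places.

Var(C) = 1.7² + 1.4² + 1.8² + 2·[2.38·0.34 + 3.06·0.22 + 2.52·0.35] = 8.09 + 4.7288 = 12.8188.
Because errors are independent across components, Cov(Tᵢ,Tⱼ) = Cov(Xᵢ,Xⱼ); the off-diagonal part of the true-score variance is the same as above.
True-score variance = [1.7²·0.71 + 1.4²·0.69 + 1.8²·0.91] + 4.7288 = 6.3527 + 4.7288 = 11.0815.
Reliability = 11.0815 / 12.8188 = 0.8645.

0.8645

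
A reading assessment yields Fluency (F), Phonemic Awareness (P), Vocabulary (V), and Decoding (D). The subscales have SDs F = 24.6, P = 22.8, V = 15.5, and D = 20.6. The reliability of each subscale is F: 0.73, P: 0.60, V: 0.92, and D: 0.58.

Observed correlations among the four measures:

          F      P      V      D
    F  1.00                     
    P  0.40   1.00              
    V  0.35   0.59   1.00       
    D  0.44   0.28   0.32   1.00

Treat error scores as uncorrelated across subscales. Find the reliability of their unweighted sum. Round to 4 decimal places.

0.8517

Var(F+P+V+D) = 24.6² + 22.8² + 15.5² + 20.6² + 2·[24.6·22.8·0.40 + 24.6·15.5·0.35 + 24.6·20.6·0.44 + 22.8·15.5·0.59 + 22.8·20.6·0.28 + 15.5·20.6·0.32] = 1789.61 + 2045.95 = 3835.56.
With uncorrelated errors the cross-covariances are all true-score covariance, so they carry over unchanged; only the diagonal terms shrink to ρᵢσᵢ².
True-score variance = [24.6²·0.73 + 22.8²·0.60 + 15.5²·0.92 + 20.6²·0.58] + 2045.95 = 1220.83 + 2045.95 = 3266.78.
Reliability = 3266.78 / 3835.56 = 0.8517.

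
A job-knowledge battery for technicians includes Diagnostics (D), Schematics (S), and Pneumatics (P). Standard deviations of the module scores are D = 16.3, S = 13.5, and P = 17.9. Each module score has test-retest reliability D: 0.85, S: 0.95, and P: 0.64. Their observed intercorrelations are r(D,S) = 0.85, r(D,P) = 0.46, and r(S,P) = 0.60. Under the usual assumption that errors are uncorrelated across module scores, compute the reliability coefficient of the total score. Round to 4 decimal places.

0.9034

Var(D+S+P) = 16.3² + 13.5² + 17.9² + 2·[16.3·13.5·0.85 + 16.3·17.9·0.46 + 13.5·17.9·0.60] = 768.35 + 932.493 = 1700.84.
Under uncorrelated errors the observed covariances equal the true-score covariances, so only the own-variance terms attenuate.
True-score variance = [16.3²·0.85 + 13.5²·0.95 + 17.9²·0.64] + 932.493 = 604.036 + 932.493 = 1536.53.
Reliability = 1536.53 / 1700.84 = 0.9034.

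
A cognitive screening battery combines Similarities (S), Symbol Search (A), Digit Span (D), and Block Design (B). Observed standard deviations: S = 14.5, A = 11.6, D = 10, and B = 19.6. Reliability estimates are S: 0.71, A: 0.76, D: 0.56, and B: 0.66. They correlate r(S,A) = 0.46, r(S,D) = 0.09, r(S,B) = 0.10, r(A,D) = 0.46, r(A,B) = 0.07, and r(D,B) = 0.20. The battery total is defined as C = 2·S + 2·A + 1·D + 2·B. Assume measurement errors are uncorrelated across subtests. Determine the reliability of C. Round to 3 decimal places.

Var(C) = 2²·14.5² + 2²·11.6² + 10² + 2²·19.6² + 2·[4·14.5·11.6·0.46 + 2·14.5·10·0.09 + 4·14.5·19.6·0.10 + 2·11.6·10·0.46 + 4·11.6·19.6·0.07 + 2·10·19.6·0.20] = 3015.88 + 1396.1 = 4411.98.
Under uncorrelated errors the observed covariances equal the true-score covariances, so only the own-variance terms attenuate.
True-score variance = [2²·14.5²·0.71 + 2²·11.6²·0.76 + 10²·0.56 + 2²·19.6²·0.66] + 1396.1 = 2076.35 + 1396.1 = 3472.45.
Reliability = 3472.45 / 4411.98 = 0.787.

0.787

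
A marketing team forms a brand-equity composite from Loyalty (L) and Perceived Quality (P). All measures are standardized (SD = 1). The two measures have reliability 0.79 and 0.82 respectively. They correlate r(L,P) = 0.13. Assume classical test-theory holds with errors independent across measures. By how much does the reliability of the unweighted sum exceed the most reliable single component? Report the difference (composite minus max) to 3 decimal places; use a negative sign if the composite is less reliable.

0.007

Var(sum) = 2 + 0.26 = 2.26; true-score variance = 1.61 + 0.26 = 1.87; composite reliability = 0.8274.
Max component reliability = 0.8200.
Difference = 0.8274 − 0.8200 = 0.007.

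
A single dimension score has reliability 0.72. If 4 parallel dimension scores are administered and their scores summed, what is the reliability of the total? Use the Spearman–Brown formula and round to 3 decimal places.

ρ_k = kρ / (1 + (k−1)ρ) = 4·0.72 / (1 + 3·0.72) = 2.880 / 3.160 = 0.911.

0.911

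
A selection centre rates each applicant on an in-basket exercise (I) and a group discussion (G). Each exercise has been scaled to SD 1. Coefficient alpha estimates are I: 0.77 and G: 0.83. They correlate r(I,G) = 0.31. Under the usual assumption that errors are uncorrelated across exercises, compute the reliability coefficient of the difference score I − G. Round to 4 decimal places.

Var(I−G) = 1 + 1 − 2·0.31 = 2 − 0.62 = 1.38.
Because errors are independent across components, Cov(Tᵢ,Tⱼ) = Cov(Xᵢ,Xⱼ); the off-diagonal part of the true-score variance is the same as above.
True-score variance = [0.77 + 0.83] − 0.62 = 1.6 − 0.62 = 0.98.
Reliability = 0.98 / 1.38 = 0.7101.

0.7101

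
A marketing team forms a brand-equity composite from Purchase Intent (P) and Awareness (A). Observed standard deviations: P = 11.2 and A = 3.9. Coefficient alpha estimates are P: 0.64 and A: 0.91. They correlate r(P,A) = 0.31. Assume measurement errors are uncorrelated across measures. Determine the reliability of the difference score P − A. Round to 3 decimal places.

0.590

Var(P−A) = 11.2² + 3.9² − 2·11.2·3.9·0.31 = 140.65 − 27.0816 = 113.568.
Under uncorrelated errors the observed covariances equal the true-score covariances, so only the own-variance terms attenuate.
True-score variance = [11.2²·0.64 + 3.9²·0.91] − 27.0816 = 94.1227 − 27.0816 = 67.0411.
Reliability = 67.0411 / 113.568 = 0.590.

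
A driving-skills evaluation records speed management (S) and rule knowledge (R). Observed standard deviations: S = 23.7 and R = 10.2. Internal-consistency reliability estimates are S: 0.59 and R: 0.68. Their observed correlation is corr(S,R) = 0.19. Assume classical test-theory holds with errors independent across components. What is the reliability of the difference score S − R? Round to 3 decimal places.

0.541

Var(S−R) = 23.7² + 10.2² − 2·23.7·10.2·0.19 = 665.73 − 91.8612 = 573.869.
With uncorrelated errors the cross-covariances are all true-score covariance, so they carry over unchanged; only the diagonal terms shrink to ρᵢσᵢ².
True-score variance = [23.7²·0.59 + 10.2²·0.68] − 91.8612 = 402.144 − 91.8612 = 310.283.
Reliability = 310.283 / 573.869 = 0.541.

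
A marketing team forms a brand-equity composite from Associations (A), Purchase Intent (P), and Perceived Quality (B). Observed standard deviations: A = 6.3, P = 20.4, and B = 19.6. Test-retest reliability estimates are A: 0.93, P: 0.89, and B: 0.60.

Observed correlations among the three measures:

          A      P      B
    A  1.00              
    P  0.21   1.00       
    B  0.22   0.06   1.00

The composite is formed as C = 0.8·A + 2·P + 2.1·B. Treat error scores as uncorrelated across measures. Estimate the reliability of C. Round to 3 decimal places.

Var(C) = 0.8²·6.3² + 2²·20.4² + 2.1²·19.6² + 2·[1.6·6.3·20.4·0.21 + 1.68·6.3·19.6·0.22 + 4.2·20.4·19.6·0.06] = 3384.19 + 379.161 = 3763.35.
Under uncorrelated errors the observed covariances equal the true-score covariances, so only the own-variance terms attenuate.
True-score variance = [0.8²·6.3²·0.93 + 2²·20.4²·0.89 + 2.1²·19.6²·0.60] + 379.161 = 2521.64 + 379.161 = 2900.8.
Reliability = 2900.8 / 3763.35 = 0.771.

0.771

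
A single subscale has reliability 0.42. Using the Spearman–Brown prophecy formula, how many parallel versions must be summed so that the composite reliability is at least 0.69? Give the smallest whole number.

k ≥ ρ*(1−ρ₁)/(ρ₁(1−ρ*)) = 0.69·0.58 / (0.42·0.31) = 3.074.
Smallest integer k = 4.

4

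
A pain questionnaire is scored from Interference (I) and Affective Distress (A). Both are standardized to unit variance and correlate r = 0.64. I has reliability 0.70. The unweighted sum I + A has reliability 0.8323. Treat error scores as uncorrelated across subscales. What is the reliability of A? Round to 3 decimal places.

Var(I+A) = 2 + 2·0.64 = 3.280.
True-score variance = ρ_I + ρ_A + 2·0.64, so 0.8323 = (0.70 + ρ_A + 1.28) / 3.280.
ρ_A = 0.8323·3.280 − 0.70 − 1.28 = 0.750.

0.750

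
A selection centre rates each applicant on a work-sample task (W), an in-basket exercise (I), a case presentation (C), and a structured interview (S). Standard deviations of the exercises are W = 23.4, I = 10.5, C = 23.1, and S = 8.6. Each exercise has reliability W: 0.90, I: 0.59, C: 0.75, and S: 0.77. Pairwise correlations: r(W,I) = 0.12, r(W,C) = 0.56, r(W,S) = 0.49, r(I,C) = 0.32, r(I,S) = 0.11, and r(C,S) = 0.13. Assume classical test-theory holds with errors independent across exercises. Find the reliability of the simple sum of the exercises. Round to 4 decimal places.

Var(W+I+C+S) = 23.4² + 10.5² + 23.1² + 8.6² + 2·[23.4·10.5·0.12 + 23.4·23.1·0.56 + 23.4·8.6·0.49 + 10.5·23.1·0.32 + 10.5·8.6·0.11 + 23.1·8.6·0.13] = 1265.38 + 1088.34 = 2353.72.
Because errors are independent across components, Cov(Tᵢ,Tⱼ) = Cov(Xᵢ,Xⱼ); the off-diagonal part of the true-score variance is the same as above.
True-score variance = [23.4²·0.90 + 10.5²·0.59 + 23.1²·0.75 + 8.6²·0.77] + 1088.34 = 1015.01 + 1088.34 = 2103.35.
Reliability = 2103.35 / 2353.72 = 0.8936.

0.8936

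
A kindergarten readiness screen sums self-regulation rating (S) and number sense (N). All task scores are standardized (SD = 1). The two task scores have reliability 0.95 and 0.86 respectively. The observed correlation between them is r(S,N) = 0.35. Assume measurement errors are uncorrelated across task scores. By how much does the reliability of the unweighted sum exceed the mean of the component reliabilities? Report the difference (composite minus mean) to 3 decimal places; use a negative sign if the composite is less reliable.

Var(sum) = 2 + 0.7 = 2.7; true-score variance = 1.81 + 0.7 = 2.51; composite reliability = 0.9296.
Mean component reliability = 0.9050.
Difference = 0.9296 − 0.9050 = 0.025.

0.025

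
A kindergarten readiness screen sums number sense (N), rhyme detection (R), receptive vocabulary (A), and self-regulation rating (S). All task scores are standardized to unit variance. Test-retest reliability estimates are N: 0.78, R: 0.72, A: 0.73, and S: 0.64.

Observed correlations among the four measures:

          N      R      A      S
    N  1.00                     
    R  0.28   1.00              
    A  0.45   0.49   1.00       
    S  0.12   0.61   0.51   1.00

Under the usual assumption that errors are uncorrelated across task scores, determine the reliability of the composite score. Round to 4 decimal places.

0.8733

Var(N+R+A+S) = 4 + 2·[0.28 + 0.45 + 0.12 + 0.49 + 0.61 + 0.51] = 4 + 4.92 = 8.92.
With uncorrelated errors the cross-covariances are all true-score covariance, so they carry over unchanged; only the diagonal terms shrink to ρᵢσᵢ².
True-score variance = [0.78 + 0.72 + 0.73 + 0.64] + 4.92 = 2.87 + 4.92 = 7.79.
Reliability = 7.79 / 8.92 = 0.8733.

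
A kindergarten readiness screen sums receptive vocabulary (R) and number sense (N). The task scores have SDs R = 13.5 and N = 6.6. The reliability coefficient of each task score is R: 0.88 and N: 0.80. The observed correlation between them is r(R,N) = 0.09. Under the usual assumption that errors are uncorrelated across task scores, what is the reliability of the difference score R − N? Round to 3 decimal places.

Var(R−N) = 13.5² + 6.6² − 2·13.5·6.6·0.09 = 225.81 − 16.038 = 209.772.
Under uncorrelated errors the observed covariances equal the true-score covariances, so only the own-variance terms attenuate.
True-score variance = [13.5²·0.88 + 6.6²·0.80] − 16.038 = 195.228 − 16.038 = 179.19.
Reliability = 179.19 / 209.772 = 0.854.

0.854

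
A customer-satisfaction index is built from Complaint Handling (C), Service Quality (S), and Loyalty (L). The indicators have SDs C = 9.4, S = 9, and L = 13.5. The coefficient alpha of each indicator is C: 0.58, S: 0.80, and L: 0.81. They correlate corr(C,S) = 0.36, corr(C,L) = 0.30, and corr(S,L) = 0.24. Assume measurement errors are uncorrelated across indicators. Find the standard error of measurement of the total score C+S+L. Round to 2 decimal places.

Var(total) = 351.61 + 195.372 = 546.982.
True-score variance = 263.671 + 195.372 = 459.043, so reliability = 0.8392.
Error variance = 546.982 − 459.043 = 87.9387; SEM = √87.9387 = 9.38.

9.38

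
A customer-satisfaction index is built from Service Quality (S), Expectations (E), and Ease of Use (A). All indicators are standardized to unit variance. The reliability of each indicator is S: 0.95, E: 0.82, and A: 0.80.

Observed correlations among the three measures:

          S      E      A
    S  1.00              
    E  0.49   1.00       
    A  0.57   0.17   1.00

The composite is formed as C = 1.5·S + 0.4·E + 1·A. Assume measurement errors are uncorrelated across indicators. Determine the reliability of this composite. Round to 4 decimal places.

0.9416

Var(C) = 1.5² + 0.4² + 1 + 2·[0.6·0.49 + 1.5·0.57 + 0.4·0.17] = 3.41 + 2.434 = 5.844.
Because errors are independent across components, Cov(Tᵢ,Tⱼ) = Cov(Xᵢ,Xⱼ); the off-diagonal part of the true-score variance is the same as above.
True-score variance = [1.5²·0.95 + 0.4²·0.82 + 0.80] + 2.434 = 3.0687 + 2.434 = 5.5027.
Reliability = 5.5027 / 5.844 = 0.9416.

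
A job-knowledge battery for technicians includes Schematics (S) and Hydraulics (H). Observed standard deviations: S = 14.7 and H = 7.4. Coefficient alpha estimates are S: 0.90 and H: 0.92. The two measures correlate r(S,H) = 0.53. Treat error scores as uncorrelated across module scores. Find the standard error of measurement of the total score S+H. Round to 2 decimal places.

5.10

Var(total) = 270.85 + 115.307 = 386.157.
True-score variance = 244.86 + 115.307 = 360.167, so reliability = 0.9327.
Error variance = 386.157 − 360.167 = 25.9898; SEM = √25.9898 = 5.10.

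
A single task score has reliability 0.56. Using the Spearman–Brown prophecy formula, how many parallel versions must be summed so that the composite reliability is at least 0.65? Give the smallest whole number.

2

k ≥ ρ*(1−ρ₁)/(ρ₁(1−ρ*)) = 0.65·0.44 / (0.56·0.35) = 1.459.
Smallest integer k = 2.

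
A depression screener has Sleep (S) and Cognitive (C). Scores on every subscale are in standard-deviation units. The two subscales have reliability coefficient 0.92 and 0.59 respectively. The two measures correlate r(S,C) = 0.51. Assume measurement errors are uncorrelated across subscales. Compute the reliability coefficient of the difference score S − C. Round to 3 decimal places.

Var(S−C) = 1 + 1 − 2·0.51 = 2 − 1.02 = 0.98.
Because errors are independent across components, Cov(Tᵢ,Tⱼ) = Cov(Xᵢ,Xⱼ); the off-diagonal part of the true-score variance is the same as above.
True-score variance = [0.92 + 0.59] − 1.02 = 1.51 − 1.02 = 0.49.
Reliability = 0.49 / 0.98 = 0.500.

0.500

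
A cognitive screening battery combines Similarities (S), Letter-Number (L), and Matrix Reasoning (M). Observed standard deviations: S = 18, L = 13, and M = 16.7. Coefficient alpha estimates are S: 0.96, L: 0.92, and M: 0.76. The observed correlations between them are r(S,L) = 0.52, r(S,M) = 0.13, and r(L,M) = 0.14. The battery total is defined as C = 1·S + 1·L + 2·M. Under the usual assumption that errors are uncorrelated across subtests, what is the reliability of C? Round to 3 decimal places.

Var(C) = 18² + 13² + 2²·16.7² + 2·[18·13·0.52 + 2·18·16.7·0.13 + 2·13·16.7·0.14] = 1608.56 + 521.248 = 2129.81.
Under uncorrelated errors the observed covariances equal the true-score covariances, so only the own-variance terms attenuate.
True-score variance = [18²·0.96 + 13²·0.92 + 2²·16.7²·0.76] + 521.248 = 1314.35 + 521.248 = 1835.59.
Reliability = 1835.59 / 2129.81 = 0.862.

0.862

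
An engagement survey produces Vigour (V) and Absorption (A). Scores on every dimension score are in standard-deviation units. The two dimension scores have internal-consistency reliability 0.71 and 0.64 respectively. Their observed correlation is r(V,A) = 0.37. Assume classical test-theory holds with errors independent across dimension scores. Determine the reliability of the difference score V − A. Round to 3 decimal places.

0.484

Var(V−A) = 1 + 1 − 2·0.37 = 2 − 0.74 = 1.26.
Under uncorrelated errors the observed covariances equal the true-score covariances, so only the own-variance terms attenuate.
True-score variance = [0.71 + 0.64] − 0.74 = 1.35 − 0.74 = 0.61.
Reliability = 0.61 / 1.26 = 0.484.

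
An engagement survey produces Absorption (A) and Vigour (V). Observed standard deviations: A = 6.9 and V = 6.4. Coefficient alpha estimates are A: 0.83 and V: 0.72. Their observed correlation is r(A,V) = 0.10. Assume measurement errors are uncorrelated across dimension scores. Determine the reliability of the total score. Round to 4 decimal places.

Var(A+V) = 6.9² + 6.4² + 2·[6.9·6.4·0.10] = 88.57 + 8.832 = 97.402.
Because errors are independent across components, Cov(Tᵢ,Tⱼ) = Cov(Xᵢ,Xⱼ); the off-diagonal part of the true-score variance is the same as above.
True-score variance = [6.9²·0.83 + 6.4²·0.72] + 8.832 = 69.0075 + 8.832 = 77.8395.
Reliability = 77.8395 / 97.402 = 0.7992.

0.7992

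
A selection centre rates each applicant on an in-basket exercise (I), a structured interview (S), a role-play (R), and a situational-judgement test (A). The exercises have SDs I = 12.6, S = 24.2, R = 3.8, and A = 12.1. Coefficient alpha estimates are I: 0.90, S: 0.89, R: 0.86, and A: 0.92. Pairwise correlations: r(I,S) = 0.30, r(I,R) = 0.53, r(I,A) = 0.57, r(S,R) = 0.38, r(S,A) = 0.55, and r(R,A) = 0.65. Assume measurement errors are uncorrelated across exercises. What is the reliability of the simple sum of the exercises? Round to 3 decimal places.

0.947

Var(I+S+R+A) = 12.6² + 24.2² + 3.8² + 12.1² + 2·[12.6·24.2·0.30 + 12.6·3.8·0.53 + 12.6·12.1·0.57 + 24.2·3.8·0.38 + 24.2·12.1·0.55 + 3.8·12.1·0.65] = 905.25 + 859.275 = 1764.52.
Under uncorrelated errors the observed covariances equal the true-score covariances, so only the own-variance terms attenuate.
True-score variance = [12.6²·0.90 + 24.2²·0.89 + 3.8²·0.86 + 12.1²·0.92] + 859.275 = 811.219 + 859.275 = 1670.49.
Reliability = 1670.49 / 1764.52 = 0.947.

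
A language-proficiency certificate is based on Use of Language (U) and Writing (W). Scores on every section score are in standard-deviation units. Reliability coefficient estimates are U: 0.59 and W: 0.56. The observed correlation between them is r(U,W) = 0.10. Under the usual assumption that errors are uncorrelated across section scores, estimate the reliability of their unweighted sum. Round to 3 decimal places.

Var(U+W) = 2 + 2·[0.10] = 2 + 0.2 = 2.2.
Because errors are independent across components, Cov(Tᵢ,Tⱼ) = Cov(Xᵢ,Xⱼ); the off-diagonal part of the true-score variance is the same as above.
True-score variance = [0.59 + 0.56] + 0.2 = 1.15 + 0.2 = 1.35.
Reliability = 1.35 / 2.2 = 0.614.

0.614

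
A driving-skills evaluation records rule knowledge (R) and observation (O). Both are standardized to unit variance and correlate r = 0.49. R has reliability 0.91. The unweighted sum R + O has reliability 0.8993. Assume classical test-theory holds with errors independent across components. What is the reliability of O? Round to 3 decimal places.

Var(R+O) = 2 + 2·0.49 = 2.980.
True-score variance = ρ_R + ρ_O + 2·0.49, so 0.8993 = (0.91 + ρ_O + 0.98) / 2.980.
ρ_O = 0.8993·2.980 − 0.91 − 0.98 = 0.790.

0.790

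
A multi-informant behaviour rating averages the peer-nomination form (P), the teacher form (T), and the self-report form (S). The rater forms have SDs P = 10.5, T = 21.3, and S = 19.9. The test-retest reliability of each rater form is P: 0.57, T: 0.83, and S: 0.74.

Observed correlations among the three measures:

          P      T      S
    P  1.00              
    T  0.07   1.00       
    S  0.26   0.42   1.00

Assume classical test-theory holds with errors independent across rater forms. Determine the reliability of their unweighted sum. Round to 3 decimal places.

Var(P+T+S) = 10.5² + 21.3² + 19.9² + 2·[10.5·21.3·0.07 + 10.5·19.9·0.26 + 21.3·19.9·0.42] = 959.95 + 496.016 = 1455.97.
With uncorrelated errors the cross-covariances are all true-score covariance, so they carry over unchanged; only the diagonal terms shrink to ρᵢσᵢ².
True-score variance = [10.5²·0.57 + 21.3²·0.83 + 19.9²·0.74] + 496.016 = 732.453 + 496.016 = 1228.47.
Reliability = 1228.47 / 1455.97 = 0.844.

0.844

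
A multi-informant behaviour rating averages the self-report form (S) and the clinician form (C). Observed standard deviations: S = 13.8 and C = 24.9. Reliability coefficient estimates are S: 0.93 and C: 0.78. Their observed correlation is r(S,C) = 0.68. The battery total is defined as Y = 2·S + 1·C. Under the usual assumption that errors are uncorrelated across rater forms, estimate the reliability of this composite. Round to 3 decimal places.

0.918

Var(Y) = 2²·13.8² + 24.9² + 2·[2·13.8·24.9·0.68] = 1381.77 + 934.646 = 2316.42.
Because errors are independent across components, Cov(Tᵢ,Tⱼ) = Cov(Xᵢ,Xⱼ); the off-diagonal part of the true-score variance is the same as above.
True-score variance = [2²·13.8²·0.93 + 24.9²·0.78] + 934.646 = 1192.04 + 934.646 = 2126.69.
Reliability = 2126.69 / 2316.42 = 0.918.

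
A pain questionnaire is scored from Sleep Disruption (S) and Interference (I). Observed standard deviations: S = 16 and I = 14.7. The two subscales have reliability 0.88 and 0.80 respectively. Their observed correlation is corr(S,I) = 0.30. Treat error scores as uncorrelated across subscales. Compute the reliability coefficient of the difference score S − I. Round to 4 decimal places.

0.7766

Var(S−I) = 16² + 14.7² − 2·16·14.7·0.30 = 472.09 − 141.12 = 330.97.
Because errors are independent across components, Cov(Tᵢ,Tⱼ) = Cov(Xᵢ,Xⱼ); the off-diagonal part of the true-score variance is the same as above.
True-score variance = [16²·0.88 + 14.7²·0.80] − 141.12 = 398.152 − 141.12 = 257.032.
Reliability = 257.032 / 330.97 = 0.7766.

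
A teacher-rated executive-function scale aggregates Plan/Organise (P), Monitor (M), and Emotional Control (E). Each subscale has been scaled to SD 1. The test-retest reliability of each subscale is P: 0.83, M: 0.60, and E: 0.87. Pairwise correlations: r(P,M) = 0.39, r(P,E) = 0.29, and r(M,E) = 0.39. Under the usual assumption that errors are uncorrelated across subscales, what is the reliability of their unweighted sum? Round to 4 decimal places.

0.8638

Var(P+M+E) = 3 + 2·[0.39 + 0.29 + 0.39] = 3 + 2.14 = 5.14.
With uncorrelated errors the cross-covariances are all true-score covariance, so they carry over unchanged; only the diagonal terms shrink to ρᵢσᵢ².
True-score variance = [0.83 + 0.60 + 0.87] + 2.14 = 2.3 + 2.14 = 4.44.
Reliability = 4.44 / 5.14 = 0.8638.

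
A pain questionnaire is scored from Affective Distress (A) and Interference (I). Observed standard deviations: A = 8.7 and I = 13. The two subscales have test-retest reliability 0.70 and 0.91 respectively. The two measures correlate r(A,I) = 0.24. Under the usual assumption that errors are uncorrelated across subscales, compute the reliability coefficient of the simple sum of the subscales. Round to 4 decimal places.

Var(A+I) = 8.7² + 13² + 2·[8.7·13·0.24] = 244.69 + 54.288 = 298.978.
Under uncorrelated errors the observed covariances equal the true-score covariances, so only the own-variance terms attenuate.
True-score variance = [8.7²·0.70 + 13²·0.91] + 54.288 = 206.773 + 54.288 = 261.061.
Reliability = 261.061 / 298.978 = 0.8732.

0.8732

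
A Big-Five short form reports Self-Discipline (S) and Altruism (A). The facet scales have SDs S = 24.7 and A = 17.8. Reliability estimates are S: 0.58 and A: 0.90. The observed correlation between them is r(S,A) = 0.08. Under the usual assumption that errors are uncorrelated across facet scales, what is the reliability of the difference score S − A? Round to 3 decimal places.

Var(S−A) = 24.7² + 17.8² − 2·24.7·17.8·0.08 = 926.93 − 70.3456 = 856.584.
With uncorrelated errors the cross-covariances are all true-score covariance, so they carry over unchanged; only the diagonal terms shrink to ρᵢσᵢ².
True-score variance = [24.7²·0.58 + 17.8²·0.90] − 70.3456 = 639.008 − 70.3456 = 568.663.
Reliability = 568.663 / 856.584 = 0.664.

0.664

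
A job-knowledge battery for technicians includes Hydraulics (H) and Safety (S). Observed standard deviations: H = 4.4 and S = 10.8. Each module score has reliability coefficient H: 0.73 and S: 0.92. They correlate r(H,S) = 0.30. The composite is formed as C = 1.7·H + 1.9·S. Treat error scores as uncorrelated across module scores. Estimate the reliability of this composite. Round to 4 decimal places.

Var(C) = 1.7²·4.4² + 1.9²·10.8² + 2·[3.23·4.4·10.8·0.30] = 477.021 + 92.0938 = 569.115.
Under uncorrelated errors the observed covariances equal the true-score covariances, so only the own-variance terms attenuate.
True-score variance = [1.7²·4.4²·0.73 + 1.9²·10.8²·0.92] + 92.0938 = 428.229 + 92.0938 = 520.322.
Reliability = 520.322 / 569.115 = 0.9143.

0.9143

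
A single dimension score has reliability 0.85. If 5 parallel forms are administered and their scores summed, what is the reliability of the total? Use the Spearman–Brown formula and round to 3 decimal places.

0.966

ρ_k = kρ / (1 + (k−1)ρ) = 5·0.85 / (1 + 4·0.85) = 4.250 / 4.400 = 0.966.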